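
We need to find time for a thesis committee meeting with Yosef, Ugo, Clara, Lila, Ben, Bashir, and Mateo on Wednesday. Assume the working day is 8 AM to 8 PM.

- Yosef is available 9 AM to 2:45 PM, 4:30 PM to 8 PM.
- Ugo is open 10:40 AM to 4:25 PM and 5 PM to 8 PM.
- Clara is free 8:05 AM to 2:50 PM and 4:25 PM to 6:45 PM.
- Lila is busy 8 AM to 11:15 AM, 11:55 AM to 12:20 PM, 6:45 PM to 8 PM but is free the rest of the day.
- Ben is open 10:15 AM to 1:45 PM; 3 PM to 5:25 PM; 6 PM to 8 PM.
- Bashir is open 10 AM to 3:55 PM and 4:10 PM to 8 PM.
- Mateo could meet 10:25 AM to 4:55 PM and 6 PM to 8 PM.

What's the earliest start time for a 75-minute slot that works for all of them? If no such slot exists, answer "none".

12:20

Yosef free: 09:00-14:45, 16:30-20:00.
Ugo free: 10:40-16:25, 17:00-20:00.
Clara free: 08:05-14:50, 16:25-18:45.
Lila free: 11:15-11:55, 12:20-18:45 (invert busy blocks within the working day).
Ben free: 10:15-13:45, 15:00-17:25, 18:00-20:00.
Bashir free: 10:00-15:55, 16:10-20:00.
Mateo free: 10:25-16:55, 18:00-20:00.
Yosef ∩ Ugo: 10:40-14:45, 17:00-20:00.
Yosef ∩ Ugo ∩ Clara: 10:40-14:45, 17:00-18:45.
Yosef ∩ Ugo ∩ Clara ∩ Lila: 11:15-11:55, 12:20-14:45, 17:00-18:45.
Yosef ∩ Ugo ∩ Clara ∩ Lila ∩ Ben: 11:15-11:55, 12:20-13:45, 17:00-17:25, 18:00-18:45.
Yosef ∩ Ugo ∩ Clara ∩ Lila ∩ Ben ∩ Bashir: 11:15-11:55, 12:20-13:45, 17:00-17:25, 18:00-18:45.
Yosef ∩ Ugo ∩ Clara ∩ Lila ∩ Ben ∩ Bashir ∩ Mateo: 11:15-11:55, 12:20-13:45, 18:00-18:45.
The first common window of at least 75 minutes is 12:20-13:45, so the earliest start is 12:20.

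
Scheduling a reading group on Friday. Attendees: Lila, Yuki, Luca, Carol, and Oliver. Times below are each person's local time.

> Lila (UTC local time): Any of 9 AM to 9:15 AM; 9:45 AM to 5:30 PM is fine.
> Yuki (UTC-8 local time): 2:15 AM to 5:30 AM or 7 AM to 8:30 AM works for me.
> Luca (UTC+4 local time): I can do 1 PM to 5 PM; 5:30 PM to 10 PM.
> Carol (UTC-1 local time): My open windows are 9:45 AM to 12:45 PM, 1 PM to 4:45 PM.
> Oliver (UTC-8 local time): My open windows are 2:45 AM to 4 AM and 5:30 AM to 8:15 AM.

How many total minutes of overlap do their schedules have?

150

Lila in UTC: 09:00-09:15, 09:45-17:30.
Yuki in UTC: 10:15-13:30, 15:00-16:30 (add 8h to convert from UTC-8).
Luca in UTC: 09:00-13:00, 13:30-18:00 (subtract 4h to convert from UTC+4).
Carol in UTC: 10:45-13:45, 14:00-17:45 (add 1h to convert from UTC-1).
Oliver in UTC: 10:45-12:00, 13:30-16:15 (add 8h to convert from UTC-8).
Lila ∩ Yuki: 10:15-13:30, 15:00-16:30.
Lila ∩ Yuki ∩ Luca: 10:15-13:00, 15:00-16:30.
Lila ∩ Yuki ∩ Luca ∩ Carol: 10:45-13:00, 15:00-16:30.
Lila ∩ Yuki ∩ Luca ∩ Carol ∩ Oliver: 10:45-12:00, 15:00-16:15.
Those are the intersection windows.
Summing the common windows: 75 + 75 = 150 minutes.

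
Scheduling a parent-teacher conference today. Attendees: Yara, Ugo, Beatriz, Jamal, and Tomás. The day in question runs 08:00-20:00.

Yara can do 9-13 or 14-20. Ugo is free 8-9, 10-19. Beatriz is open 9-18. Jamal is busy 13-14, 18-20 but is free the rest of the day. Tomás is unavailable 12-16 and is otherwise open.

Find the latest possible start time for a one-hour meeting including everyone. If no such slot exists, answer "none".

17:00

Yara free: 09:00-13:00, 14:00-20:00.
Ugo free: 08:00-09:00, 10:00-19:00.
Beatriz free: 09:00-18:00.
Jamal free: 08:00-13:00, 14:00-18:00 (invert busy blocks within the working day).
Tomás free: 08:00-12:00, 16:00-20:00 (invert busy blocks within the working day).
Yara ∩ Ugo: 10:00-13:00, 14:00-19:00.
Yara ∩ Ugo ∩ Beatriz: 10:00-13:00, 14:00-18:00.
Yara ∩ Ugo ∩ Beatriz ∩ Jamal: 10:00-13:00, 14:00-18:00.
Yara ∩ Ugo ∩ Beatriz ∩ Jamal ∩ Tomás: 10:00-12:00, 16:00-18:00.
So the common availability across everyone is 10:00-12:00, 16:00-18:00.
The last common window of at least 60 minutes is 16:00-18:00; a 60-minute meeting can start as late as 17:00 and still end by 18:00.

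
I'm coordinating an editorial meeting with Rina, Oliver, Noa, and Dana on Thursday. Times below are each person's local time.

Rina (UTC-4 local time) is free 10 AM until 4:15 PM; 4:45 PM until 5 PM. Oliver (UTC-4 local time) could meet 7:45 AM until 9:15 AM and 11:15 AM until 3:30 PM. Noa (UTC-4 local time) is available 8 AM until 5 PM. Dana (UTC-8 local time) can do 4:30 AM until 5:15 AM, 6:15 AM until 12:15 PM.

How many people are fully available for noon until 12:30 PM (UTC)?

2

Rina in UTC: 14:00-20:15, 20:45-21:00 (add 4h to convert from UTC-4).
Oliver in UTC: 11:45-13:15, 15:15-19:30 (add 4h to convert from UTC-4).
Noa in UTC: 12:00-21:00 (add 4h to convert from UTC-4).
Dana in UTC: 12:30-13:15, 14:15-20:15 (add 8h to convert from UTC-8).
Oliver and Noa can make the full 12:00-12:30 slot — that's 2.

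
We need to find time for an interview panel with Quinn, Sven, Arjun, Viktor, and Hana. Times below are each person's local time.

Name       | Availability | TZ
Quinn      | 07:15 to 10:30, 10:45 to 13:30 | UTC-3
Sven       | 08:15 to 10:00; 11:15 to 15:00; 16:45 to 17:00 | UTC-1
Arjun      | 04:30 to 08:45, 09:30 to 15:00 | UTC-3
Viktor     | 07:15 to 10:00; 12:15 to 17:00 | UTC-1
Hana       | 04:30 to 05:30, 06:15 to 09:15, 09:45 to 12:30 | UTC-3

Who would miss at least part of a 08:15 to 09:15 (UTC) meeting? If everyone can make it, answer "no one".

Quinn in UTC: 10:15-13:30, 13:45-16:30 (add 3h to convert from UTC-3).
Sven in UTC: 09:15-11:00, 12:15-16:00, 17:45-18:00 (add 1h to convert from UTC-1).
Arjun in UTC: 07:30-11:45, 12:30-18:00 (add 3h to convert from UTC-3).
Viktor in UTC: 08:15-11:00, 13:15-18:00 (add 1h to convert from UTC-1).
Hana in UTC: 07:30-08:30, 09:15-12:15, 12:45-15:30 (add 3h to convert from UTC-3).
Quinn: not fully free for 08:15-09:15. Sven: not fully free for 08:15-09:15. Arjun: free for 08:15-09:15. Viktor: free for 08:15-09:15. Hana: not fully free for 08:15-09:15.

Hana, Quinn, Sven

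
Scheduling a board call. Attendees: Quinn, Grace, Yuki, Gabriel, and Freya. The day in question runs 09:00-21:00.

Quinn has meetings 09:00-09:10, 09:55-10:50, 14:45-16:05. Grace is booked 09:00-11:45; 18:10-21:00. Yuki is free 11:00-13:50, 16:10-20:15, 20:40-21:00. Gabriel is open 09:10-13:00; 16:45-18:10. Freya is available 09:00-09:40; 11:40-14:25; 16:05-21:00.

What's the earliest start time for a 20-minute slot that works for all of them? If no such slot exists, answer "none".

11:45

Quinn free: 09:10-09:55, 10:50-14:45, 16:05-21:00 (invert busy blocks within the working day).
Grace free: 11:45-18:10 (invert busy blocks within the working day).
Yuki free: 11:00-13:50, 16:10-20:15, 20:40-21:00.
Gabriel free: 09:10-13:00, 16:45-18:10.
Freya free: 09:00-09:40, 11:40-14:25, 16:05-21:00.
Quinn ∩ Grace: 11:45-14:45, 16:05-18:10.
Quinn ∩ Grace ∩ Yuki: 11:45-13:50, 16:10-18:10.
Quinn ∩ Grace ∩ Yuki ∩ Gabriel: 11:45-13:00, 16:45-18:10.
Quinn ∩ Grace ∩ Yuki ∩ Gabriel ∩ Freya: 11:45-13:00, 16:45-18:10.
So the common availability across everyone is 11:45-13:00, 16:45-18:10.
The first common window of at least 20 minutes is 11:45-13:00, so the earliest start is 11:45.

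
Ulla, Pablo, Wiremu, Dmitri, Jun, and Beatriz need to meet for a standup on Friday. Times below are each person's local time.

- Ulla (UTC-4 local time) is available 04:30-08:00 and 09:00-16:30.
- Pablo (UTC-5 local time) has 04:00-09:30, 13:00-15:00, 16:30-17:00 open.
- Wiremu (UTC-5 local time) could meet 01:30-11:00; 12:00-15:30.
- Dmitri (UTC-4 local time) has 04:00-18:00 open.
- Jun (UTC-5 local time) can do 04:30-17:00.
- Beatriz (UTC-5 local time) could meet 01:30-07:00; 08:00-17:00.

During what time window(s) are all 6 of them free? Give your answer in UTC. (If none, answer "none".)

Ulla in UTC: 08:30-12:00, 13:00-20:30 (add 4h to convert from UTC-4).
Pablo in UTC: 09:00-14:30, 18:00-20:00, 21:30-22:00 (add 5h to convert from UTC-5).
Wiremu in UTC: 06:30-16:00, 17:00-20:30 (add 5h to convert from UTC-5).
Dmitri in UTC: 08:00-22:00 (add 4h to convert from UTC-4).
Jun in UTC: 09:30-22:00 (add 5h to convert from UTC-5).
Beatriz in UTC: 06:30-12:00, 13:00-22:00 (add 5h to convert from UTC-5).
Ulla ∩ Pablo: 09:00-12:00, 13:00-14:30, 18:00-20:00.
Ulla ∩ Pablo ∩ Wiremu: 09:00-12:00, 13:00-14:30, 18:00-20:00.
Ulla ∩ Pablo ∩ Wiremu ∩ Dmitri: 09:00-12:00, 13:00-14:30, 18:00-20:00.
Ulla ∩ Pablo ∩ Wiremu ∩ Dmitri ∩ Jun: 09:30-12:00, 13:00-14:30, 18:00-20:00.
Ulla ∩ Pablo ∩ Wiremu ∩ Dmitri ∩ Jun ∩ Beatriz: 09:30-12:00, 13:00-14:30, 18:00-20:00.

09:30-12:00, 13:00-14:30, 18:00-20:00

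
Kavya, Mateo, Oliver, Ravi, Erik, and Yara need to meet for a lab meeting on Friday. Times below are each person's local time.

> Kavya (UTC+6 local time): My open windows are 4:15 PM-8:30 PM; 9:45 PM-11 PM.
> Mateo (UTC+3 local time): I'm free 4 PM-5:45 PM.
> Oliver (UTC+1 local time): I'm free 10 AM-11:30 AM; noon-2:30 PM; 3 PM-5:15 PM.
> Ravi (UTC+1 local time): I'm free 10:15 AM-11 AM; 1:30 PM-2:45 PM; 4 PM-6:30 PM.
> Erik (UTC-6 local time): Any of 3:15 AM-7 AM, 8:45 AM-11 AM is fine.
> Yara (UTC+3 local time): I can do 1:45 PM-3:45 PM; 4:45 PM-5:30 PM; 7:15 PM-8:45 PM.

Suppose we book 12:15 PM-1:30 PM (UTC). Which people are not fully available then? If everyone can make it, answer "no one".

Erik, Mateo, Ravi, Yara

Kavya in UTC: 10:15-14:30, 15:45-17:00 (subtract 6h to convert from UTC+6).
Mateo in UTC: 13:00-14:45 (subtract 3h to convert from UTC+3).
Oliver in UTC: 09:00-10:30, 11:00-13:30, 14:00-16:15 (subtract 1h to convert from UTC+1).
Ravi in UTC: 09:15-10:00, 12:30-13:45, 15:00-17:30 (subtract 1h to convert from UTC+1).
Erik in UTC: 09:15-13:00, 14:45-17:00 (add 6h to convert from UTC-6).
Yara in UTC: 10:45-12:45, 13:45-14:30, 16:15-17:45 (subtract 3h to convert from UTC+3).
Kavya: free for 12:15-13:30. Mateo: not fully free for 12:15-13:30. Oliver: free for 12:15-13:30. Ravi: not fully free for 12:15-13:30. Erik: not fully free for 12:15-13:30. Yara: not fully free for 12:15-13:30.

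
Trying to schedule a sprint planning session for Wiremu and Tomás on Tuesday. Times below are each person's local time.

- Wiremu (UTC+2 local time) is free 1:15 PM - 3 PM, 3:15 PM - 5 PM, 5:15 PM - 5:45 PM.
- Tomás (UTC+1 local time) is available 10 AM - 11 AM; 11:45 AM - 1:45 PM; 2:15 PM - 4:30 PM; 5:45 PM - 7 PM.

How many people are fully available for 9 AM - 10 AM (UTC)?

Wiremu in UTC: 11:15-13:00, 13:15-15:00, 15:15-15:45 (subtract 2h to convert from UTC+2).
Tomás in UTC: 09:00-10:00, 10:45-12:45, 13:15-15:30, 16:45-18:00 (subtract 1h to convert from UTC+1).
Tomás can make the full 09:00-10:00 slot — that's 1.

1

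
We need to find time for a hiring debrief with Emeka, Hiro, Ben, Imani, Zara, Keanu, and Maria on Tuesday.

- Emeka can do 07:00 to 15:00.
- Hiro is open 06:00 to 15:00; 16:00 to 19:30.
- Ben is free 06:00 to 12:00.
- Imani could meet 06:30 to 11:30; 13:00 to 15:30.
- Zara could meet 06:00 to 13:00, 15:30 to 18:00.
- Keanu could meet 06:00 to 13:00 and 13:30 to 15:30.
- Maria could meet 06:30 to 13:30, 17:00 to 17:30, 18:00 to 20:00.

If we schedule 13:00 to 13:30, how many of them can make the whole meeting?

Emeka, Hiro, Imani, and Maria can make the full 13:00-13:30 slot — that's 4.

4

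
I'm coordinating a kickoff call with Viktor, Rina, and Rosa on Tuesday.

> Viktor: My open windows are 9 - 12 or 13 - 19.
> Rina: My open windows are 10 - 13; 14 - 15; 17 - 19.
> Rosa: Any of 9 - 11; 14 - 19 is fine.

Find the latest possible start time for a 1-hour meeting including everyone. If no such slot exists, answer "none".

18:00

Viktor ∩ Rina: 10:00-12:00, 14:00-15:00, 17:00-19:00.
Viktor ∩ Rina ∩ Rosa: 10:00-11:00, 14:00-15:00, 17:00-19:00.
Those are the intersection windows.
The last common window of at least 60 minutes is 17:00-19:00; a 60-minute meeting can start as late as 18:00 and still end by 19:00.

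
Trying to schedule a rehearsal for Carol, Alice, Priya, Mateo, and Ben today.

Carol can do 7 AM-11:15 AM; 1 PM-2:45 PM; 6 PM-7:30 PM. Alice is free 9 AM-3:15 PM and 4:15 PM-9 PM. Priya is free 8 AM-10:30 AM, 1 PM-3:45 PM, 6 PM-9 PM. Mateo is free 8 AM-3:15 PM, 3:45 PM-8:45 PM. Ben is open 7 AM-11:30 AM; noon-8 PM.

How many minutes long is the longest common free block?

Carol ∩ Alice: 09:00-11:15, 13:00-14:45, 18:00-19:30.
Carol ∩ Alice ∩ Priya: 09:00-10:30, 13:00-14:45, 18:00-19:30.
Carol ∩ Alice ∩ Priya ∩ Mateo: 09:00-10:30, 13:00-14:45, 18:00-19:30.
Carol ∩ Alice ∩ Priya ∩ Mateo ∩ Ben: 09:00-10:30, 13:00-14:45, 18:00-19:30.
The longest is 13:00-14:45 at 105 minutes.

105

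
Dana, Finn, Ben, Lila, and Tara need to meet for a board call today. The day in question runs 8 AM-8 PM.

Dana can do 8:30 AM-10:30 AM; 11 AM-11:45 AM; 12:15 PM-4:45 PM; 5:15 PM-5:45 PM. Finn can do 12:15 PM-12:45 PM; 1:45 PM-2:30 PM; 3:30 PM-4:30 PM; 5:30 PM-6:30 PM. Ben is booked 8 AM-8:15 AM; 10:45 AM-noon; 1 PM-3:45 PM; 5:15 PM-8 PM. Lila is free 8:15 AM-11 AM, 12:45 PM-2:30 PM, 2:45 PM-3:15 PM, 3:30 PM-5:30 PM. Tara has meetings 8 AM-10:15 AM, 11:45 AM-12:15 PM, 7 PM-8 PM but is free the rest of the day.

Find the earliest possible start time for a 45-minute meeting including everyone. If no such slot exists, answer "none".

15:45

Dana free: 08:30-10:30, 11:00-11:45, 12:15-16:45, 17:15-17:45.
Finn free: 12:15-12:45, 13:45-14:30, 15:30-16:30, 17:30-18:30.
Ben free: 08:15-10:45, 12:00-13:00, 15:45-17:15 (invert busy blocks within the working day).
Lila free: 08:15-11:00, 12:45-14:30, 14:45-15:15, 15:30-17:30.
Tara free: 10:15-11:45, 12:15-19:00 (invert busy blocks within the working day).
Dana ∩ Finn: 12:15-12:45, 13:45-14:30, 15:30-16:30, 17:30-17:45.
Dana ∩ Finn ∩ Ben: 12:15-12:45, 15:45-16:30.
Dana ∩ Finn ∩ Ben ∩ Lila: 15:45-16:30.
Dana ∩ Finn ∩ Ben ∩ Lila ∩ Tara: 15:45-16:30.
The first common window of at least 45 minutes is 15:45-16:30, so the earliest start is 15:45.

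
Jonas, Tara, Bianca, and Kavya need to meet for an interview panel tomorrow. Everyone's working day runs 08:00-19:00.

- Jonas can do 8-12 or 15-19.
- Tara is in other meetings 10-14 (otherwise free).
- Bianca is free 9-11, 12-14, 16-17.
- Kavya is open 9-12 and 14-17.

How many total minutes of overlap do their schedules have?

120

Jonas free: 08:00-12:00, 15:00-19:00.
Tara free: 08:00-10:00, 14:00-19:00 (invert busy blocks within the working day).
Bianca free: 09:00-11:00, 12:00-14:00, 16:00-17:00.
Kavya free: 09:00-12:00, 14:00-17:00.
Jonas ∩ Tara: 08:00-10:00, 15:00-19:00.
Jonas ∩ Tara ∩ Bianca: 09:00-10:00, 16:00-17:00.
Jonas ∩ Tara ∩ Bianca ∩ Kavya: 09:00-10:00, 16:00-17:00.
Those are the intersection windows.
Summing the common windows: 60 + 60 = 120 minutes.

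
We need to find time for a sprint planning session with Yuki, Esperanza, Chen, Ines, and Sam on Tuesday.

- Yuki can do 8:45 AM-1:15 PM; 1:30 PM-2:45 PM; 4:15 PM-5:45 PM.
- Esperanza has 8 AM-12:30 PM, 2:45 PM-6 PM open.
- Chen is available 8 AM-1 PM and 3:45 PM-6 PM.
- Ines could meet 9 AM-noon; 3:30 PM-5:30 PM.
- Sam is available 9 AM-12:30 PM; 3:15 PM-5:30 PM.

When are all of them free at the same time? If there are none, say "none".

Yuki ∩ Esperanza: 08:45-12:30, 16:15-17:45.
Yuki ∩ Esperanza ∩ Chen: 08:45-12:30, 16:15-17:45.
Yuki ∩ Esperanza ∩ Chen ∩ Ines: 09:00-12:00, 16:15-17:30.
Yuki ∩ Esperanza ∩ Chen ∩ Ines ∩ Sam: 09:00-12:00, 16:15-17:30.

09:00-12:00, 16:15-17:30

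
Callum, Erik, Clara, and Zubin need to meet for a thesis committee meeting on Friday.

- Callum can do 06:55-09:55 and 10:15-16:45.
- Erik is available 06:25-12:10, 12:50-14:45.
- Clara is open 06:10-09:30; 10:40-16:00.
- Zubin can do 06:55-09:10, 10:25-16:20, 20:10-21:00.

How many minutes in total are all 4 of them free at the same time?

340

Callum ∩ Erik: 06:55-09:55, 10:15-12:10, 12:50-14:45.
Callum ∩ Erik ∩ Clara: 06:55-09:30, 10:40-12:10, 12:50-14:45.
Callum ∩ Erik ∩ Clara ∩ Zubin: 06:55-09:10, 10:40-12:10, 12:50-14:45.
Summing the common windows: 135 + 90 + 115 = 340 minutes.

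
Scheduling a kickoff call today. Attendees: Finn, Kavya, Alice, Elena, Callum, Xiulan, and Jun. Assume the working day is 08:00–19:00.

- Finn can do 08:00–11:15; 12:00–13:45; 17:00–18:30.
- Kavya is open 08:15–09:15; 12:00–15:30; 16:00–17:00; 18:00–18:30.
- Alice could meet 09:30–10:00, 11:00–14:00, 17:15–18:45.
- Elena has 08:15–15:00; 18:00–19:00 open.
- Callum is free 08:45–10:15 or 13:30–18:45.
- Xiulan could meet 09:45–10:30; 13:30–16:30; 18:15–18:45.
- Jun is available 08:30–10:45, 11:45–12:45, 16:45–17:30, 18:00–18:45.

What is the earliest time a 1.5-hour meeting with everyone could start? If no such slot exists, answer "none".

none

Finn ∩ Kavya: 08:15-09:15, 12:00-13:45, 18:00-18:30.
Finn ∩ Kavya ∩ Alice: 12:00-13:45, 18:00-18:30.
Finn ∩ Kavya ∩ Alice ∩ Elena: 12:00-13:45, 18:00-18:30.
Finn ∩ Kavya ∩ Alice ∩ Elena ∩ Callum: 13:30-13:45, 18:00-18:30.
Finn ∩ Kavya ∩ Alice ∩ Elena ∩ Callum ∩ Xiulan: 13:30-13:45, 18:15-18:30.
Finn ∩ Kavya ∩ Alice ∩ Elena ∩ Callum ∩ Xiulan ∩ Jun: 18:15-18:30.
So the common availability across everyone is 18:15-18:30.
No common window is at least 90 minutes long.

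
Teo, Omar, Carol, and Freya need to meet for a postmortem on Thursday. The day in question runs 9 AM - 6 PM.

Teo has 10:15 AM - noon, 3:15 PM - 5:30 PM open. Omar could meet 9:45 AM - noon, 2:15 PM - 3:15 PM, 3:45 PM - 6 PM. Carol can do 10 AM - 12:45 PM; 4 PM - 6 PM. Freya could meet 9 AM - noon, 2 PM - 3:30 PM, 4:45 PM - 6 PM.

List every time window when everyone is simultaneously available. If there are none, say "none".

Teo ∩ Omar: 10:15-12:00, 15:45-17:30.
Teo ∩ Omar ∩ Carol: 10:15-12:00, 16:00-17:30.
Teo ∩ Omar ∩ Carol ∩ Freya: 10:15-12:00, 16:45-17:30.
So the common availability across everyone is 10:15-12:00, 16:45-17:30.

10:15-12:00, 16:45-17:30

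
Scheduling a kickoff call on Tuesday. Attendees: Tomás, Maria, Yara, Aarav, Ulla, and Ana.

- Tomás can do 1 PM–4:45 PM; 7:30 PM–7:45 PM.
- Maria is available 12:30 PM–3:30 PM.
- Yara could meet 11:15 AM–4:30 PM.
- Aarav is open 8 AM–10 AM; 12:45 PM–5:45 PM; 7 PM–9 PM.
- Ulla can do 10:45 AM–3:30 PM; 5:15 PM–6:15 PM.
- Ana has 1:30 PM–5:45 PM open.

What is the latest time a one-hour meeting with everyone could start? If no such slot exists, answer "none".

14:30

Tomás ∩ Maria: 13:00-15:30.
Tomás ∩ Maria ∩ Yara: 13:00-15:30.
Tomás ∩ Maria ∩ Yara ∩ Aarav: 13:00-15:30.
Tomás ∩ Maria ∩ Yara ∩ Aarav ∩ Ulla: 13:00-15:30.
Tomás ∩ Maria ∩ Yara ∩ Aarav ∩ Ulla ∩ Ana: 13:30-15:30.
The last common window of at least 60 minutes is 13:30-15:30; a 60-minute meeting can start as late as 14:30 and still end by 15:30.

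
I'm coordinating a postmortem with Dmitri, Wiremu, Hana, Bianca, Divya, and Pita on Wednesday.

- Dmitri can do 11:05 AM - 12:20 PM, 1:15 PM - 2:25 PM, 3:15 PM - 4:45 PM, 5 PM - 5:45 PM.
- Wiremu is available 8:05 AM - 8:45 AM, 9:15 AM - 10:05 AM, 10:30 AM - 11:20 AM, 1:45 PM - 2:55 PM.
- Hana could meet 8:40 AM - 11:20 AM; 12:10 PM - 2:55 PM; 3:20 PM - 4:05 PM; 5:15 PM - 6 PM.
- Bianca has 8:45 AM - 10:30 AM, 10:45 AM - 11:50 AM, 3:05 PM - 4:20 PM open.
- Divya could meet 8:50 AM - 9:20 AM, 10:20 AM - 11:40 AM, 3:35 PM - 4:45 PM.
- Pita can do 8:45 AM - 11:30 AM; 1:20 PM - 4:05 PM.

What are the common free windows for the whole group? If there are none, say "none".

11:05-11:20

Dmitri ∩ Wiremu: 11:05-11:20, 13:45-14:25.
Dmitri ∩ Wiremu ∩ Hana: 11:05-11:20, 13:45-14:25.
Dmitri ∩ Wiremu ∩ Hana ∩ Bianca: 11:05-11:20.
Dmitri ∩ Wiremu ∩ Hana ∩ Bianca ∩ Divya: 11:05-11:20.
Dmitri ∩ Wiremu ∩ Hana ∩ Bianca ∩ Divya ∩ Pita: 11:05-11:20.
Those are the intersection windows.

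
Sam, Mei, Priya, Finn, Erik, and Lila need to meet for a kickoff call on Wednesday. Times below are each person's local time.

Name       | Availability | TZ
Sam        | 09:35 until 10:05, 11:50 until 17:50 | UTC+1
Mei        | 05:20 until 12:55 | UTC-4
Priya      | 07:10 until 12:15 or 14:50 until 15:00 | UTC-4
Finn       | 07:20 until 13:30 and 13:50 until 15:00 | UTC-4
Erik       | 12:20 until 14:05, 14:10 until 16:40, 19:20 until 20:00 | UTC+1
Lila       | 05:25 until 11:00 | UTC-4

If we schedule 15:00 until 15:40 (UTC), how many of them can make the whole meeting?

Sam in UTC: 08:35-09:05, 10:50-16:50 (subtract 1h to convert from UTC+1).
Mei in UTC: 09:20-16:55 (add 4h to convert from UTC-4).
Priya in UTC: 11:10-16:15, 18:50-19:00 (add 4h to convert from UTC-4).
Finn in UTC: 11:20-17:30, 17:50-19:00 (add 4h to convert from UTC-4).
Erik in UTC: 11:20-13:05, 13:10-15:40, 18:20-19:00 (subtract 1h to convert from UTC+1).
Lila in UTC: 09:25-15:00 (add 4h to convert from UTC-4).
Sam, Mei, Priya, Finn, and Erik can make the full 15:00-15:40 slot — that's 5.

5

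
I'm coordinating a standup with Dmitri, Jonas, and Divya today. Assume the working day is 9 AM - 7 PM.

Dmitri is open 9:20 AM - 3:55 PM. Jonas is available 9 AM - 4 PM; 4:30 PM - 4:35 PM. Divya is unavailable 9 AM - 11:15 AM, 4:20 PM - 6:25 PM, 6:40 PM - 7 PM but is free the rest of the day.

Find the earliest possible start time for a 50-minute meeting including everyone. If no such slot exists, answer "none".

11:15

Dmitri free: 09:20-15:55.
Jonas free: 09:00-16:00, 16:30-16:35.
Divya free: 11:15-16:20, 18:25-18:40 (invert busy blocks within the working day).
Dmitri ∩ Jonas: 09:20-15:55.
Dmitri ∩ Jonas ∩ Divya: 11:15-15:55.
The first common window of at least 50 minutes is 11:15-15:55, so the earliest start is 11:15.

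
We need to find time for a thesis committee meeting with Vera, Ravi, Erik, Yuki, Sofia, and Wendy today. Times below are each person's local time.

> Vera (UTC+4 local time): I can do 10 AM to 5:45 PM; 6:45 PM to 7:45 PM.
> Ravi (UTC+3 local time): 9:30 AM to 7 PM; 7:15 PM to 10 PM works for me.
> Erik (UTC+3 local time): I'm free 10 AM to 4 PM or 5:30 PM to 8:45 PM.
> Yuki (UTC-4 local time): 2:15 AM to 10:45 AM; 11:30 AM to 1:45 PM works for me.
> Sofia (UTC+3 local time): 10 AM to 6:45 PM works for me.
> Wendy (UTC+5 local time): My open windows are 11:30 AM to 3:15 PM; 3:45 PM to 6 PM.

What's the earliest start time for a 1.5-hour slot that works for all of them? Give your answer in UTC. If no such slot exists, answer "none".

Vera in UTC: 06:00-13:45, 14:45-15:45 (subtract 4h to convert from UTC+4).
Ravi in UTC: 06:30-16:00, 16:15-19:00 (subtract 3h to convert from UTC+3).
Erik in UTC: 07:00-13:00, 14:30-17:45 (subtract 3h to convert from UTC+3).
Yuki in UTC: 06:15-14:45, 15:30-17:45 (add 4h to convert from UTC-4).
Sofia in UTC: 07:00-15:45 (subtract 3h to convert from UTC+3).
Wendy in UTC: 06:30-10:15, 10:45-13:00 (subtract 5h to convert from UTC+5).
Vera ∩ Ravi: 06:30-13:45, 14:45-15:45.
Vera ∩ Ravi ∩ Erik: 07:00-13:00, 14:45-15:45.
Vera ∩ Ravi ∩ Erik ∩ Yuki: 07:00-13:00, 15:30-15:45.
Vera ∩ Ravi ∩ Erik ∩ Yuki ∩ Sofia: 07:00-13:00, 15:30-15:45.
Vera ∩ Ravi ∩ Erik ∩ Yuki ∩ Sofia ∩ Wendy: 07:00-10:15, 10:45-13:00.
The first common window of at least 90 minutes is 07:00-10:15, so the earliest start is 07:00.

07:00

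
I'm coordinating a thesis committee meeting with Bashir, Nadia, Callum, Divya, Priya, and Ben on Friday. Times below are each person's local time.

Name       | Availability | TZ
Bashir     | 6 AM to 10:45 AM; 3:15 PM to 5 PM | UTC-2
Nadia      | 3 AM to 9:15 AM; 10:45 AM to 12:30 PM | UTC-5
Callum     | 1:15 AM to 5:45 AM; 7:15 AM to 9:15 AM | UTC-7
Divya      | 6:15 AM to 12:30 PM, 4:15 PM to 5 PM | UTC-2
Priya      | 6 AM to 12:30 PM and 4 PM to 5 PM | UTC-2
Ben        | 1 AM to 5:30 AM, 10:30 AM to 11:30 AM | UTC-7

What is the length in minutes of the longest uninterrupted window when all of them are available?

Bashir in UTC: 08:00-12:45, 17:15-19:00 (add 2h to convert from UTC-2).
Nadia in UTC: 08:00-14:15, 15:45-17:30 (add 5h to convert from UTC-5).
Callum in UTC: 08:15-12:45, 14:15-16:15 (add 7h to convert from UTC-7).
Divya in UTC: 08:15-14:30, 18:15-19:00 (add 2h to convert from UTC-2).
Priya in UTC: 08:00-14:30, 18:00-19:00 (add 2h to convert from UTC-2).
Ben in UTC: 08:00-12:30, 17:30-18:30 (add 7h to convert from UTC-7).
Bashir ∩ Nadia: 08:00-12:45, 17:15-17:30.
Bashir ∩ Nadia ∩ Callum: 08:15-12:45.
Bashir ∩ Nadia ∩ Callum ∩ Divya: 08:15-12:45.
Bashir ∩ Nadia ∩ Callum ∩ Divya ∩ Priya: 08:15-12:45.
Bashir ∩ Nadia ∩ Callum ∩ Divya ∩ Priya ∩ Ben: 08:15-12:30.
The longest is 08:15-12:30 at 255 minutes.

255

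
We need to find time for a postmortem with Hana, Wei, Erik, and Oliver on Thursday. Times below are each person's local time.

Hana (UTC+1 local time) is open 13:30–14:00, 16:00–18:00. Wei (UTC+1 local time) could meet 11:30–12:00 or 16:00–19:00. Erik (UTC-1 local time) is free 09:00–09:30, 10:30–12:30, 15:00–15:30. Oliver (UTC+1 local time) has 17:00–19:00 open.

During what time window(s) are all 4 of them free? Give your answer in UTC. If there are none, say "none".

Hana in UTC: 12:30-13:00, 15:00-17:00 (subtract 1h to convert from UTC+1).
Wei in UTC: 10:30-11:00, 15:00-18:00 (subtract 1h to convert from UTC+1).
Erik in UTC: 10:00-10:30, 11:30-13:30, 16:00-16:30 (add 1h to convert from UTC-1).
Oliver in UTC: 16:00-18:00 (subtract 1h to convert from UTC+1).
Hana ∩ Wei: 15:00-17:00.
Hana ∩ Wei ∩ Erik: 16:00-16:30.
Hana ∩ Wei ∩ Erik ∩ Oliver: 16:00-16:30.

16:00-16:30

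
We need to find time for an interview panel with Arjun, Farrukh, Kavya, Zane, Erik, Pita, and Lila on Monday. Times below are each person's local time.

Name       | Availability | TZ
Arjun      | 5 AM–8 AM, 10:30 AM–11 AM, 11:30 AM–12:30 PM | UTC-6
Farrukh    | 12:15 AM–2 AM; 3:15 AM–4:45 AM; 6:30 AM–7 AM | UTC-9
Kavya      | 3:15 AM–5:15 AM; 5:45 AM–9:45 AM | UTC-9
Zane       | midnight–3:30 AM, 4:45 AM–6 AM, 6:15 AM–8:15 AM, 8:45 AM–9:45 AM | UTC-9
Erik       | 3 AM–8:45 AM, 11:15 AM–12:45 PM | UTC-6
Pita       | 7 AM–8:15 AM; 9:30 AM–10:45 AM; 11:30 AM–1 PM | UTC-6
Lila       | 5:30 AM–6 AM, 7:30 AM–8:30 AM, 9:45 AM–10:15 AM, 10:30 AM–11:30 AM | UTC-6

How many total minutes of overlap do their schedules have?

0

Arjun in UTC: 11:00-14:00, 16:30-17:00, 17:30-18:30 (add 6h to convert from UTC-6).
Farrukh in UTC: 09:15-11:00, 12:15-13:45, 15:30-16:00 (add 9h to convert from UTC-9).
Kavya in UTC: 12:15-14:15, 14:45-18:45 (add 9h to convert from UTC-9).
Zane in UTC: 09:00-12:30, 13:45-15:00, 15:15-17:15, 17:45-18:45 (add 9h to convert from UTC-9).
Erik in UTC: 09:00-14:45, 17:15-18:45 (add 6h to convert from UTC-6).
Pita in UTC: 13:00-14:15, 15:30-16:45, 17:30-19:00 (add 6h to convert from UTC-6).
Lila in UTC: 11:30-12:00, 13:30-14:30, 15:45-16:15, 16:30-17:30 (add 6h to convert from UTC-6).
Arjun ∩ Farrukh: 12:15-13:45.
Arjun ∩ Farrukh ∩ Kavya: 12:15-13:45.
Arjun ∩ Farrukh ∩ Kavya ∩ Zane: 12:15-12:30.
Arjun ∩ Farrukh ∩ Kavya ∩ Zane ∩ Erik: 12:15-12:30.
Arjun ∩ Farrukh ∩ Kavya ∩ Zane ∩ Erik ∩ Pita: ∅.
Arjun ∩ Farrukh ∩ Kavya ∩ Zane ∩ Erik ∩ Pita ∩ Lila: ∅.
There is no time when everyone is free.
There is no common window, so the total is 0 minutes.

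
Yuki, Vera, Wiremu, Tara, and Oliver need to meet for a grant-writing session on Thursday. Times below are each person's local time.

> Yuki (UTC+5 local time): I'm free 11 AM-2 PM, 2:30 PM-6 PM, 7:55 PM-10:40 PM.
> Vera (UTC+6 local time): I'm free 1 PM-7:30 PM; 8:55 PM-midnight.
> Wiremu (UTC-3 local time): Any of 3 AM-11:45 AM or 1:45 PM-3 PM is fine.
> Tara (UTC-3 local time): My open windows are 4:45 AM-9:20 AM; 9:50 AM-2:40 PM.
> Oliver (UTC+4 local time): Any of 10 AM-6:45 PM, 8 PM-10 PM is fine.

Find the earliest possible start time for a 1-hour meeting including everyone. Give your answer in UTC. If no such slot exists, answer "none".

07:45

Yuki in UTC: 06:00-09:00, 09:30-13:00, 14:55-17:40 (subtract 5h to convert from UTC+5).
Vera in UTC: 07:00-13:30, 14:55-18:00 (subtract 6h to convert from UTC+6).
Wiremu in UTC: 06:00-14:45, 16:45-18:00 (add 3h to convert from UTC-3).
Tara in UTC: 07:45-12:20, 12:50-17:40 (add 3h to convert from UTC-3).
Oliver in UTC: 06:00-14:45, 16:00-18:00 (subtract 4h to convert from UTC+4).
Yuki ∩ Vera: 07:00-09:00, 09:30-13:00, 14:55-17:40.
Yuki ∩ Vera ∩ Wiremu: 07:00-09:00, 09:30-13:00, 16:45-17:40.
Yuki ∩ Vera ∩ Wiremu ∩ Tara: 07:45-09:00, 09:30-12:20, 12:50-13:00, 16:45-17:40.
Yuki ∩ Vera ∩ Wiremu ∩ Tara ∩ Oliver: 07:45-09:00, 09:30-12:20, 12:50-13:00, 16:45-17:40.
The first common window of at least 60 minutes is 07:45-09:00, so the earliest start is 07:45.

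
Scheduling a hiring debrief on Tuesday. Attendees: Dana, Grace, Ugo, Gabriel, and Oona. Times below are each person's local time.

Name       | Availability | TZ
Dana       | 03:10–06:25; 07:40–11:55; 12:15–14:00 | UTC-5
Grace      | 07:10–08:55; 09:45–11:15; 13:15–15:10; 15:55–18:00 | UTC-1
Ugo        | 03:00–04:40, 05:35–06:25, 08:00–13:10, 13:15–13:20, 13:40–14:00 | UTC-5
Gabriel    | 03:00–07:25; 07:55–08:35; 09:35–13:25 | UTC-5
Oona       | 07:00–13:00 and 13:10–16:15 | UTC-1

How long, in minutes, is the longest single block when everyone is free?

95

Dana in UTC: 08:10-11:25, 12:40-16:55, 17:15-19:00 (add 5h to convert from UTC-5).
Grace in UTC: 08:10-09:55, 10:45-12:15, 14:15-16:10, 16:55-19:00 (add 1h to convert from UTC-1).
Ugo in UTC: 08:00-09:40, 10:35-11:25, 13:00-18:10, 18:15-18:20, 18:40-19:00 (add 5h to convert from UTC-5).
Gabriel in UTC: 08:00-12:25, 12:55-13:35, 14:35-18:25 (add 5h to convert from UTC-5).
Oona in UTC: 08:00-14:00, 14:10-17:15 (add 1h to convert from UTC-1).
Dana ∩ Grace: 08:10-09:55, 10:45-11:25, 14:15-16:10, 17:15-19:00.
Dana ∩ Grace ∩ Ugo: 08:10-09:40, 10:45-11:25, 14:15-16:10, 17:15-18:10, 18:15-18:20, 18:40-19:00.
Dana ∩ Grace ∩ Ugo ∩ Gabriel: 08:10-09:40, 10:45-11:25, 14:35-16:10, 17:15-18:10, 18:15-18:20.
Dana ∩ Grace ∩ Ugo ∩ Gabriel ∩ Oona: 08:10-09:40, 10:45-11:25, 14:35-16:10.
Those are the intersection windows.
The longest is 14:35-16:10 at 95 minutes.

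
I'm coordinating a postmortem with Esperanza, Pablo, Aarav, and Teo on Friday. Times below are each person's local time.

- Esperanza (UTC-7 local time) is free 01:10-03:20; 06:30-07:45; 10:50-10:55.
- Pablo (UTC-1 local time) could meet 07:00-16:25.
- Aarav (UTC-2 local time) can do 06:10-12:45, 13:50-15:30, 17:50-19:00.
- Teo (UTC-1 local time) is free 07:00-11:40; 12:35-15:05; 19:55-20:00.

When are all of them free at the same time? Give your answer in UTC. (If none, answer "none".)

Esperanza in UTC: 08:10-10:20, 13:30-14:45, 17:50-17:55 (add 7h to convert from UTC-7).
Pablo in UTC: 08:00-17:25 (add 1h to convert from UTC-1).
Aarav in UTC: 08:10-14:45, 15:50-17:30, 19:50-21:00 (add 2h to convert from UTC-2).
Teo in UTC: 08:00-12:40, 13:35-16:05, 20:55-21:00 (add 1h to convert from UTC-1).
Esperanza ∩ Pablo: 08:10-10:20, 13:30-14:45.
Esperanza ∩ Pablo ∩ Aarav: 08:10-10:20, 13:30-14:45.
Esperanza ∩ Pablo ∩ Aarav ∩ Teo: 08:10-10:20, 13:35-14:45.

08:10-10:20, 13:35-14:45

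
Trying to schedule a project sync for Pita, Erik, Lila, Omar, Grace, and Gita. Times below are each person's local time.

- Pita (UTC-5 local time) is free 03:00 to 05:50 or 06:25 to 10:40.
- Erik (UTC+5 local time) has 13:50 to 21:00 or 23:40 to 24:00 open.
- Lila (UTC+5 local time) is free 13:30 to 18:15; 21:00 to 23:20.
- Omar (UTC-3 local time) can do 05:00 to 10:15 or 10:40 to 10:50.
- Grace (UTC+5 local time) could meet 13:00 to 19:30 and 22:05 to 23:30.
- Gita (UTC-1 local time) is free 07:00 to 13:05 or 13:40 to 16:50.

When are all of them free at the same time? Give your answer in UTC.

Pita in UTC: 08:00-10:50, 11:25-15:40 (add 5h to convert from UTC-5).
Erik in UTC: 08:50-16:00, 18:40-19:00 (subtract 5h to convert from UTC+5).
Lila in UTC: 08:30-13:15, 16:00-18:20 (subtract 5h to convert from UTC+5).
Omar in UTC: 08:00-13:15, 13:40-13:50 (add 3h to convert from UTC-3).
Grace in UTC: 08:00-14:30, 17:05-18:30 (subtract 5h to convert from UTC+5).
Gita in UTC: 08:00-14:05, 14:40-17:50 (add 1h to convert from UTC-1).
Pita ∩ Erik: 08:50-10:50, 11:25-15:40.
Pita ∩ Erik ∩ Lila: 08:50-10:50, 11:25-13:15.
Pita ∩ Erik ∩ Lila ∩ Omar: 08:50-10:50, 11:25-13:15.
Pita ∩ Erik ∩ Lila ∩ Omar ∩ Grace: 08:50-10:50, 11:25-13:15.
Pita ∩ Erik ∩ Lila ∩ Omar ∩ Grace ∩ Gita: 08:50-10:50, 11:25-13:15.

08:50-10:50, 11:25-13:15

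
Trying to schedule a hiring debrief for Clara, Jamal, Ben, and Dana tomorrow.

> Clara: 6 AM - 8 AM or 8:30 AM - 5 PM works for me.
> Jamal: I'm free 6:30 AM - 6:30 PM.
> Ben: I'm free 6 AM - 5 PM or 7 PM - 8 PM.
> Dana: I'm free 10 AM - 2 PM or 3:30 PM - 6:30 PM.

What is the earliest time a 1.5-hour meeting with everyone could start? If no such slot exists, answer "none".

10:00

Clara ∩ Jamal: 06:30-08:00, 08:30-17:00.
Clara ∩ Jamal ∩ Ben: 06:30-08:00, 08:30-17:00.
Clara ∩ Jamal ∩ Ben ∩ Dana: 10:00-14:00, 15:30-17:00.
Those are the intersection windows.
The first common window of at least 90 minutes is 10:00-14:00, so the earliest start is 10:00.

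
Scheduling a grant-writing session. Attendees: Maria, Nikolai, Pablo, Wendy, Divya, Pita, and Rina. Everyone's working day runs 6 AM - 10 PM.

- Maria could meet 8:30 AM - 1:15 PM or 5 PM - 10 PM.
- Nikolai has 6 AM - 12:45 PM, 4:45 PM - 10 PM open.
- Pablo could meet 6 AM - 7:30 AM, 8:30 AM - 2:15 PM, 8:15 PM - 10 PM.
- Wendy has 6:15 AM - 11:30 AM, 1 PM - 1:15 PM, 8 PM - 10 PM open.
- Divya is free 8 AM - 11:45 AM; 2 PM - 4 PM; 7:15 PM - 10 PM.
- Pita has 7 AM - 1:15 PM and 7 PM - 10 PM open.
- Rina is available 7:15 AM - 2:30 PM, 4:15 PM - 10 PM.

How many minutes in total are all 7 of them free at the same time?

285

Maria ∩ Nikolai: 08:30-12:45, 17:00-22:00.
Maria ∩ Nikolai ∩ Pablo: 08:30-12:45, 20:15-22:00.
Maria ∩ Nikolai ∩ Pablo ∩ Wendy: 08:30-11:30, 20:15-22:00.
Maria ∩ Nikolai ∩ Pablo ∩ Wendy ∩ Divya: 08:30-11:30, 20:15-22:00.
Maria ∩ Nikolai ∩ Pablo ∩ Wendy ∩ Divya ∩ Pita: 08:30-11:30, 20:15-22:00.
Maria ∩ Nikolai ∩ Pablo ∩ Wendy ∩ Divya ∩ Pita ∩ Rina: 08:30-11:30, 20:15-22:00.
So the common availability across everyone is 08:30-11:30, 20:15-22:00.
Summing the common windows: 180 + 105 = 285 minutes.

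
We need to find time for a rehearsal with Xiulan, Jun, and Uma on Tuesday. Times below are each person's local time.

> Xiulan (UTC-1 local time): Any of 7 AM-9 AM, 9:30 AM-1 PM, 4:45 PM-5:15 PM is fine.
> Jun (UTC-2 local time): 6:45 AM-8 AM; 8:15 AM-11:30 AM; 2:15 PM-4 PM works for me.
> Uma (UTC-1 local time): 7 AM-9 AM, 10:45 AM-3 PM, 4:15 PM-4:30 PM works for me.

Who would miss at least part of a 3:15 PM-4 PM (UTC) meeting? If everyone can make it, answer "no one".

Xiulan in UTC: 08:00-10:00, 10:30-14:00, 17:45-18:15 (add 1h to convert from UTC-1).
Jun in UTC: 08:45-10:00, 10:15-13:30, 16:15-18:00 (add 2h to convert from UTC-2).
Uma in UTC: 08:00-10:00, 11:45-16:00, 17:15-17:30 (add 1h to convert from UTC-1).
Xiulan: not fully free for 15:15-16:00. Jun: not fully free for 15:15-16:00. Uma: free for 15:15-16:00.

Jun, Xiulan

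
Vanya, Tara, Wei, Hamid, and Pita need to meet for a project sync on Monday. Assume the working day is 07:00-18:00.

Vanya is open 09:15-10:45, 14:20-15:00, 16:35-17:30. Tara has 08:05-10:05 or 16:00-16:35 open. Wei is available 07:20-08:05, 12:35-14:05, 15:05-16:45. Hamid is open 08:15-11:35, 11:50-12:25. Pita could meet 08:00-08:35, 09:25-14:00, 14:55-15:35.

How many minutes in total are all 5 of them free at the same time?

0

Vanya ∩ Tara: 09:15-10:05.
Vanya ∩ Tara ∩ Wei: ∅.
Vanya ∩ Tara ∩ Wei ∩ Hamid: ∅.
Vanya ∩ Tara ∩ Wei ∩ Hamid ∩ Pita: ∅.
There is no time when everyone is free.
There is no common window, so the total is 0 minutes.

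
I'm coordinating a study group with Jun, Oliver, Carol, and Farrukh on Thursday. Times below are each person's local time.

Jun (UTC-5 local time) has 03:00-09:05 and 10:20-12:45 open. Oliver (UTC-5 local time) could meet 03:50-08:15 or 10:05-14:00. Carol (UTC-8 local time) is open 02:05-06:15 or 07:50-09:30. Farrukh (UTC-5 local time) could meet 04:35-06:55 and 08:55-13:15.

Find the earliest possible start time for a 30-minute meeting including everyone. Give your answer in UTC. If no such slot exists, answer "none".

Jun in UTC: 08:00-14:05, 15:20-17:45 (add 5h to convert from UTC-5).
Oliver in UTC: 08:50-13:15, 15:05-19:00 (add 5h to convert from UTC-5).
Carol in UTC: 10:05-14:15, 15:50-17:30 (add 8h to convert from UTC-8).
Farrukh in UTC: 09:35-11:55, 13:55-18:15 (add 5h to convert from UTC-5).
Jun ∩ Oliver: 08:50-13:15, 15:20-17:45.
Jun ∩ Oliver ∩ Carol: 10:05-13:15, 15:50-17:30.
Jun ∩ Oliver ∩ Carol ∩ Farrukh: 10:05-11:55, 15:50-17:30.
Those are the intersection windows.
The first common window of at least 30 minutes is 10:05-11:55, so the earliest start is 10:05.

10:05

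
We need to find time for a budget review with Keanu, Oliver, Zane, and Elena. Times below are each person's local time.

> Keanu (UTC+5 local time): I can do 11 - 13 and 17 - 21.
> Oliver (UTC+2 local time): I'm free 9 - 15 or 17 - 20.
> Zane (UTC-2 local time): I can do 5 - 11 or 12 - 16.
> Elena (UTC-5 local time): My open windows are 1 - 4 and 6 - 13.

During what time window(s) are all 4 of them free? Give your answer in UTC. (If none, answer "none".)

Keanu in UTC: 06:00-08:00, 12:00-16:00 (subtract 5h to convert from UTC+5).
Oliver in UTC: 07:00-13:00, 15:00-18:00 (subtract 2h to convert from UTC+2).
Zane in UTC: 07:00-13:00, 14:00-18:00 (add 2h to convert from UTC-2).
Elena in UTC: 06:00-09:00, 11:00-18:00 (add 5h to convert from UTC-5).
Keanu ∩ Oliver: 07:00-08:00, 12:00-13:00, 15:00-16:00.
Keanu ∩ Oliver ∩ Zane: 07:00-08:00, 12:00-13:00, 15:00-16:00.
Keanu ∩ Oliver ∩ Zane ∩ Elena: 07:00-08:00, 12:00-13:00, 15:00-16:00.

07:00-08:00, 12:00-13:00, 15:00-16:00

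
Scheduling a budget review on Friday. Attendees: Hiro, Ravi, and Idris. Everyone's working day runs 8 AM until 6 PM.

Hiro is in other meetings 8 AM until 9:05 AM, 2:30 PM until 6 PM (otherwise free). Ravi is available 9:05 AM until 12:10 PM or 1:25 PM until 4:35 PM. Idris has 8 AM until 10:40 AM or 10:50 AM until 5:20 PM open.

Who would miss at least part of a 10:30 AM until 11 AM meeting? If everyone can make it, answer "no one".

Hiro free: 09:05-14:30 (invert busy blocks within the working day).
Ravi free: 09:05-12:10, 13:25-16:35.
Idris free: 08:00-10:40, 10:50-17:20.
Hiro: free for 10:30-11:00. Ravi: free for 10:30-11:00. Idris: not fully free for 10:30-11:00.

Idris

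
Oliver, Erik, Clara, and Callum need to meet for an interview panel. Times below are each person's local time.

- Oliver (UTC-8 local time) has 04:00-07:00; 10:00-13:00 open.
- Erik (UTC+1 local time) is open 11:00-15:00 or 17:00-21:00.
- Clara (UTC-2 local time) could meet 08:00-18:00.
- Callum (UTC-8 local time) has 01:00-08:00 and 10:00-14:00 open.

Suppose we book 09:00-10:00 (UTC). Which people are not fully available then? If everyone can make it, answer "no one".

Oliver in UTC: 12:00-15:00, 18:00-21:00 (add 8h to convert from UTC-8).
Erik in UTC: 10:00-14:00, 16:00-20:00 (subtract 1h to convert from UTC+1).
Clara in UTC: 10:00-20:00 (add 2h to convert from UTC-2).
Callum in UTC: 09:00-16:00, 18:00-22:00 (add 8h to convert from UTC-8).
Oliver: not fully free for 09:00-10:00. Erik: not fully free for 09:00-10:00. Clara: not fully free for 09:00-10:00. Callum: free for 09:00-10:00.

Clara, Erik, Oliver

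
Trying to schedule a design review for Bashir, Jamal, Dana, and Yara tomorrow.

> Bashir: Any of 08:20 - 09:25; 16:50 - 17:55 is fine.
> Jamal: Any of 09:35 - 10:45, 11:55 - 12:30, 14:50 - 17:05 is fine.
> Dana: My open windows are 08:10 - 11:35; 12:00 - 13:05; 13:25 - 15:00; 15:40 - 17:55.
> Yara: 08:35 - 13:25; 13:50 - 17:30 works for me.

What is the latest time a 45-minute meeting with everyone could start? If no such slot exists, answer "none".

none

Bashir ∩ Jamal: 16:50-17:05.
Bashir ∩ Jamal ∩ Dana: 16:50-17:05.
Bashir ∩ Jamal ∩ Dana ∩ Yara: 16:50-17:05.
So the common availability across everyone is 16:50-17:05.
No common window is at least 45 minutes long.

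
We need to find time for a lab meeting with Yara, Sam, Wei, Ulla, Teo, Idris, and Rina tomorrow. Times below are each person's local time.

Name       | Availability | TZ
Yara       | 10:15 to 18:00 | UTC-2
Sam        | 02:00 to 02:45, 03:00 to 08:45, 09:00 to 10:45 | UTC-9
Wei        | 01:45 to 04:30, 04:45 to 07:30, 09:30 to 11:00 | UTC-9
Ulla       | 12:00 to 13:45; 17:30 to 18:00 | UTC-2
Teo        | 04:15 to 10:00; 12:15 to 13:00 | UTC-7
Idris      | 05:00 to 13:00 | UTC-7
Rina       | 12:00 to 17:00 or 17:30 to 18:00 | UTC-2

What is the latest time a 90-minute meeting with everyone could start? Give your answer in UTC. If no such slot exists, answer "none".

14:15

Yara in UTC: 12:15-20:00 (add 2h to convert from UTC-2).
Sam in UTC: 11:00-11:45, 12:00-17:45, 18:00-19:45 (add 9h to convert from UTC-9).
Wei in UTC: 10:45-13:30, 13:45-16:30, 18:30-20:00 (add 9h to convert from UTC-9).
Ulla in UTC: 14:00-15:45, 19:30-20:00 (add 2h to convert from UTC-2).
Teo in UTC: 11:15-17:00, 19:15-20:00 (add 7h to convert from UTC-7).
Idris in UTC: 12:00-20:00 (add 7h to convert from UTC-7).
Rina in UTC: 14:00-19:00, 19:30-20:00 (add 2h to convert from UTC-2).
Yara ∩ Sam: 12:15-17:45, 18:00-19:45.
Yara ∩ Sam ∩ Wei: 12:15-13:30, 13:45-16:30, 18:30-19:45.
Yara ∩ Sam ∩ Wei ∩ Ulla: 14:00-15:45, 19:30-19:45.
Yara ∩ Sam ∩ Wei ∩ Ulla ∩ Teo: 14:00-15:45, 19:30-19:45.
Yara ∩ Sam ∩ Wei ∩ Ulla ∩ Teo ∩ Idris: 14:00-15:45, 19:30-19:45.
Yara ∩ Sam ∩ Wei ∩ Ulla ∩ Teo ∩ Idris ∩ Rina: 14:00-15:45, 19:30-19:45.
The last common window of at least 90 minutes is 14:00-15:45; a 90-minute meeting can start as late as 14:15 and still end by 15:45.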